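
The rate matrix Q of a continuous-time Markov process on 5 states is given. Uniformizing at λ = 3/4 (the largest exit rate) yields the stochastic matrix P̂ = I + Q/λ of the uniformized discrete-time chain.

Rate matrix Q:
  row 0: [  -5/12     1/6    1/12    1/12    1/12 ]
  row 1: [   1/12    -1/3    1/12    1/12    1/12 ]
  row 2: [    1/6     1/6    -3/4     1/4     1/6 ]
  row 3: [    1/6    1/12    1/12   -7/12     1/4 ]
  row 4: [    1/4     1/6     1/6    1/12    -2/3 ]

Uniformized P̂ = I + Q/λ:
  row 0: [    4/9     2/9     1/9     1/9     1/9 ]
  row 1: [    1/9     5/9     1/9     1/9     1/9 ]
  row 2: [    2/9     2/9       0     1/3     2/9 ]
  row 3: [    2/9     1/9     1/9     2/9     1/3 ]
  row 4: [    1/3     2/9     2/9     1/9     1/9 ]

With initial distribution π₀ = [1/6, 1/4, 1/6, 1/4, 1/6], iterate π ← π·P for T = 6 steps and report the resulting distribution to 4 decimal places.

π = [0.2645, 0.3075, 0.1158, 0.1540, 0.1582]

t=0: π = [0.1667, 0.2500, 0.1667, 0.2500, 0.1667]
t=1: π = [0.2500, 0.2778, 0.1111, 0.1759, 0.1852]
t=2: π = [0.2675, 0.2953, 0.1193, 0.1553, 0.1626]
t=3: π = [0.2669, 0.3034, 0.1159, 0.1549, 0.1589]
t=4: π = [0.2655, 0.3061, 0.1159, 0.1541, 0.1584]
t=5: π = [0.2648, 0.3071, 0.1158, 0.1540, 0.1582]
t=6: π = [0.2645, 0.3075, 0.1158, 0.1540, 0.1582]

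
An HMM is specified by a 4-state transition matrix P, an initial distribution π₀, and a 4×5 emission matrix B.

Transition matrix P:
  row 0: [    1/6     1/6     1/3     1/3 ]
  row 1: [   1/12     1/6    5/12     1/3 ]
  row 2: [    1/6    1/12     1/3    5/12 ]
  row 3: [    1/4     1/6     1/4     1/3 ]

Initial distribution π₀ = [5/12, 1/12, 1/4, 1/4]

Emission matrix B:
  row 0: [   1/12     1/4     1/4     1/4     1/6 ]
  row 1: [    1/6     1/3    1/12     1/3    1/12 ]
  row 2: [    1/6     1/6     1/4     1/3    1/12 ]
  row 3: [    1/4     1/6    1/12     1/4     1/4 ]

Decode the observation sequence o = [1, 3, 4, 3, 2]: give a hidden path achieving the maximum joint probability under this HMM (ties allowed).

path = [0, 2, 3, 2, 2]

t=0: δ = [1.042e-01, 2.778e-02, 4.167e-02, 4.167e-02]  (obs o_0=1)
t=1: δ = [4.340e-03, 5.787e-03, 1.157e-02, 8.681e-03]  ψ = [0, 0, 0, 0]  (obs o_1=3)
t=2: δ = [3.617e-04, 1.206e-04, 3.215e-04, 1.206e-03]  ψ = [3, 3, 2, 2]  (obs o_2=4)
t=3: δ = [7.535e-05, 6.698e-05, 1.005e-04, 1.005e-04]  ψ = [3, 3, 3, 3]  (obs o_3=3)
t=4: δ = [6.279e-06, 1.395e-06, 8.372e-06, 3.489e-06]  ψ = [3, 3, 2, 2]  (obs o_4=2)
backtrack: best end state = 2; path = [0, 2, 3, 2, 2]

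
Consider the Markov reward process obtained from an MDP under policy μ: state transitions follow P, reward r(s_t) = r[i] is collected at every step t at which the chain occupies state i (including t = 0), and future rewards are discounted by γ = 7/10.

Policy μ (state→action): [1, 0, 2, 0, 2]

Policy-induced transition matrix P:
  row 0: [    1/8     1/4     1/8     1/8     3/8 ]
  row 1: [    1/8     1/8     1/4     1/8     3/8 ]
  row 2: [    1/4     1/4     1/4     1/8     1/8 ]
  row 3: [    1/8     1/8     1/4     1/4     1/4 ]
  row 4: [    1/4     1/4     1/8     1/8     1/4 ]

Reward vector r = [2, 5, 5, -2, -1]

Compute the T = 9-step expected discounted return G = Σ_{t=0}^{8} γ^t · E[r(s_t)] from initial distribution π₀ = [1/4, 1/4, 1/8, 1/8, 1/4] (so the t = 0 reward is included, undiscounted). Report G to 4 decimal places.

G = 5.7796

t=0: π = [0.2500, 0.2500, 0.1250, 0.1250, 0.2500], E[r] = 1.8750, γ^t·E[r] = 1.875000, running G = 1.875000
t=1: π = [0.1719, 0.2031, 0.1875, 0.1406, 0.2969], E[r] = 1.7188, γ^t·E[r] = 1.203125, running G = 3.078125
t=2: π = [0.1855, 0.2070, 0.1914, 0.1426, 0.2734], E[r] = 1.8047, γ^t·E[r] = 0.884297, running G = 3.962422
t=3: π = [0.1831, 0.2063, 0.1926, 0.1428, 0.2751], E[r] = 1.8000, γ^t·E[r] = 0.617417, running G = 4.579839
t=4: π = [0.1835, 0.2064, 0.1927, 0.1429, 0.2746], E[r] = 1.8020, γ^t·E[r] = 0.432668, running G = 5.012507
t=5: π = [0.1834, 0.2063, 0.1927, 0.1429, 0.2746], E[r] = 1.8019, γ^t·E[r] = 0.302850, running G = 5.315356
t=6: π = [0.1834, 0.2063, 0.1927, 0.1429, 0.2746], E[r] = 1.8020, γ^t·E[r] = 0.212000, running G = 5.527356
t=7: π = [0.1834, 0.2063, 0.1927, 0.1429, 0.2746], E[r] = 1.8020, γ^t·E[r] = 0.148400, running G = 5.675755
t=8: π = [0.1834, 0.2063, 0.1927, 0.1429, 0.2746], E[r] = 1.8020, γ^t·E[r] = 0.103880, running G = 5.779635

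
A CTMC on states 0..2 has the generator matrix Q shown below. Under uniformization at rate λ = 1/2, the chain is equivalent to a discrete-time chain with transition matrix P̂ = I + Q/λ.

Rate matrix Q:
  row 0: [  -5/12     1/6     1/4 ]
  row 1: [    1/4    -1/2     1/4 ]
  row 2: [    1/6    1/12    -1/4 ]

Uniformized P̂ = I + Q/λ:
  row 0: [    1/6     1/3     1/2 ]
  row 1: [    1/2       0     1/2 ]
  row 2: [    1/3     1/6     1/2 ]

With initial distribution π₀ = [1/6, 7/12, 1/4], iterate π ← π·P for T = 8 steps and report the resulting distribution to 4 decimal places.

π = [0.3125, 0.1875, 0.5000]

t=0: π = [0.1667, 0.5833, 0.2500]
t=1: π = [0.4028, 0.0972, 0.5000]
t=2: π = [0.2824, 0.2176, 0.5000]
t=3: π = [0.3225, 0.1775, 0.5000]
t=4: π = [0.3092, 0.1908, 0.5000]
t=5: π = [0.3136, 0.1864, 0.5000]
t=6: π = [0.3121, 0.1879, 0.5000]
t=7: π = [0.3126, 0.1874, 0.5000]
t=8: π = [0.3125, 0.1875, 0.5000]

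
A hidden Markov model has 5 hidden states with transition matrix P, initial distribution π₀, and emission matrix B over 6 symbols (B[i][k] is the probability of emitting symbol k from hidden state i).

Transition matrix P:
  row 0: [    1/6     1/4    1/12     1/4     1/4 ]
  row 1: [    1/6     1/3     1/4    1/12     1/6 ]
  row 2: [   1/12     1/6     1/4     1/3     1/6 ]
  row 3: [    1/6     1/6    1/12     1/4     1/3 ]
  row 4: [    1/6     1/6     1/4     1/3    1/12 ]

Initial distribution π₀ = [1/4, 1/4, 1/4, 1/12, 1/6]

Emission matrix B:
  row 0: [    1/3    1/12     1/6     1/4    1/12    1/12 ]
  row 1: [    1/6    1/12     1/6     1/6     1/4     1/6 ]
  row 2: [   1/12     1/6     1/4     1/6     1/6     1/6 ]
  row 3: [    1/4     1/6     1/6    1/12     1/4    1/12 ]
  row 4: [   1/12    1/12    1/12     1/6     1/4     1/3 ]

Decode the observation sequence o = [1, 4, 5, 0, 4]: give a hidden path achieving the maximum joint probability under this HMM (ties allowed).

path = [2, 3, 4, 3, 4]

t=0: δ = [2.083e-02, 2.083e-02, 4.167e-02, 1.389e-02, 1.389e-02]  (obs o_0=1)
t=1: δ = [2.894e-04, 1.736e-03, 1.736e-03, 3.472e-03, 1.736e-03]  ψ = [0, 1, 2, 2, 2]  (obs o_1=4)
t=2: δ = [4.823e-05, 9.645e-05, 7.234e-05, 7.234e-05, 3.858e-04]  ψ = [3, 1, 1, 3, 3]  (obs o_2=5)
t=3: δ = [2.143e-05, 1.072e-05, 8.038e-06, 3.215e-05, 2.679e-06]  ψ = [4, 4, 4, 4, 4]  (obs o_3=0)
t=4: δ = [4.465e-07, 1.340e-06, 4.465e-07, 2.009e-06, 2.679e-06]  ψ = [3, 0, 1, 3, 3]  (obs o_4=4)
backtrack: best end state = 4; path = [2, 3, 4, 3, 4]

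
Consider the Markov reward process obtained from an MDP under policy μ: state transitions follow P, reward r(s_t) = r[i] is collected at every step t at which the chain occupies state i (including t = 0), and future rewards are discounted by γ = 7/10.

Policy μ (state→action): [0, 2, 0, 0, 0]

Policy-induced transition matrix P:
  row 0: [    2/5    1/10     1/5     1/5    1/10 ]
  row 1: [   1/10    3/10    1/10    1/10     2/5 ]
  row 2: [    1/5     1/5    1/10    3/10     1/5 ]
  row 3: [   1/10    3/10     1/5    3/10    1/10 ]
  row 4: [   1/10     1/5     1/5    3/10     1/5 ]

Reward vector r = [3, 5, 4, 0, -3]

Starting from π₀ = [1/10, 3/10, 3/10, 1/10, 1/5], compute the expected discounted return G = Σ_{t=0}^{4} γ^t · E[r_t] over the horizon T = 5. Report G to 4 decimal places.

G = 5.2215

t=0: π = [0.1000, 0.3000, 0.3000, 0.1000, 0.2000], E[r] = 2.4000, γ^t·E[r] = 2.400000, running G = 2.400000
t=1: π = [0.1600, 0.2300, 0.1400, 0.2300, 0.2400], E[r] = 1.4700, γ^t·E[r] = 1.029000, running G = 3.429000
t=2: π = [0.1620, 0.2300, 0.1630, 0.2380, 0.2070], E[r] = 1.6670, γ^t·E[r] = 0.816830, running G = 4.245830
t=3: π = [0.1649, 0.2306, 0.1607, 0.2378, 0.2060], E[r] = 1.6725, γ^t·E[r] = 0.573668, running G = 4.819498
t=4: π = [0.1655, 0.2304, 0.1609, 0.2374, 0.2059], E[r] = 1.6743, γ^t·E[r] = 0.401999, running G = 5.221497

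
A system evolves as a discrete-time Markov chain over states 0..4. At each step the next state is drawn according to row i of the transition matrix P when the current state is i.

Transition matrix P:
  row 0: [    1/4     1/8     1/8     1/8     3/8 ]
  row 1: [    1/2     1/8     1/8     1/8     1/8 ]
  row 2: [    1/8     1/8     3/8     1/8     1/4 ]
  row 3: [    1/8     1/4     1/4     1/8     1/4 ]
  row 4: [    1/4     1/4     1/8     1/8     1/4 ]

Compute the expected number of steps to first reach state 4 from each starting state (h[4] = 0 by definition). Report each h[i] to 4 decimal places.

h = [3.3247, 4.1558, 3.8788, 3.9134, 0.0000]

First-step conditioning: h[4] = 0; for i ≠ 4, h[i] = 1 + Σ_k P[i][k]·h[k].
  h[0] = 1 + 1/4·h[0] + 1/8·h[1] + 1/8·h[2] + 1/8·h[3]
  h[1] = 1 + 1/2·h[0] + 1/8·h[1] + 1/8·h[2] + 1/8·h[3]
  h[2] = 1 + 1/8·h[0] + 1/8·h[1] + 3/8·h[2] + 1/8·h[3]
  h[3] = 1 + 1/8·h[0] + 1/4·h[1] + 1/4·h[2] + 1/8·h[3]
Solving the 4×4 linear system over states ≠ 4 gives exactly h = [256/77, 320/77, 128/33, 904/231, 0] (h[4] = 0 is the target).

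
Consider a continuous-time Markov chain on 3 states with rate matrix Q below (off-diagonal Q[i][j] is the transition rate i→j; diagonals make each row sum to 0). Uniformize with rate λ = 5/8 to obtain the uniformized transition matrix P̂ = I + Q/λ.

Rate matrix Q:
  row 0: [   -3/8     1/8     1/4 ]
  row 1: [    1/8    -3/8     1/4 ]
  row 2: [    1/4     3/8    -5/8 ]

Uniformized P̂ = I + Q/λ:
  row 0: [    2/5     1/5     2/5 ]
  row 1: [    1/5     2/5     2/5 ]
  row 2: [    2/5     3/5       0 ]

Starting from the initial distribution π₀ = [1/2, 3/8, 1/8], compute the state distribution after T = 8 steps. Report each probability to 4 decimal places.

π = [0.3215, 0.3929, 0.2856]

t=0: π = [0.5000, 0.3750, 0.1250]
t=1: π = [0.3250, 0.3250, 0.3500]
t=2: π = [0.3350, 0.4050, 0.2600]
t=3: π = [0.3190, 0.3850, 0.2960]
t=4: π = [0.3230, 0.3954, 0.2816]
t=5: π = [0.3209, 0.3917, 0.2874]
t=6: π = [0.3217, 0.3933, 0.2851]
t=7: π = [0.3213, 0.3927, 0.2860]
t=8: π = [0.3215, 0.3929, 0.2856]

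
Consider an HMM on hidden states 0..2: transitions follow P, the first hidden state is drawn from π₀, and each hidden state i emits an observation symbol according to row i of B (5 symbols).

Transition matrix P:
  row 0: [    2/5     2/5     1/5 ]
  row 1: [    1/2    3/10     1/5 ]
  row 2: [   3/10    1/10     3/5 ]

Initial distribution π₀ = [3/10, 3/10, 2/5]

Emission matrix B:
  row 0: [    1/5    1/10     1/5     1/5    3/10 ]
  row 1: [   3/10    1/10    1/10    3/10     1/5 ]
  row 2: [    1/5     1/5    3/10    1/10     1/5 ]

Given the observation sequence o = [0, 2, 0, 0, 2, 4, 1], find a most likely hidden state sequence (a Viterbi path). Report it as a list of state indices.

path = [2, 2, 2, 2, 2, 2, 2]

t=0: δ = [6.000e-02, 9.000e-02, 8.000e-02]  (obs o_0=0)
t=1: δ = [9.000e-03, 2.700e-03, 1.440e-02]  ψ = [1, 1, 2]  (obs o_1=2)
t=2: δ = [8.640e-04, 1.080e-03, 1.728e-03]  ψ = [2, 0, 2]  (obs o_2=0)
t=3: δ = [1.080e-04, 1.037e-04, 2.074e-04]  ψ = [1, 0, 2]  (obs o_3=0)
t=4: δ = [1.244e-05, 4.320e-06, 3.732e-05]  ψ = [2, 0, 2]  (obs o_4=2)
t=5: δ = [3.359e-06, 9.953e-07, 4.479e-06]  ψ = [2, 0, 2]  (obs o_5=4)
t=6: δ = [1.344e-07, 1.344e-07, 5.375e-07]  ψ = [0, 0, 2]  (obs o_6=1)
backtrack: best end state = 2; path = [2, 2, 2, 2, 2, 2, 2]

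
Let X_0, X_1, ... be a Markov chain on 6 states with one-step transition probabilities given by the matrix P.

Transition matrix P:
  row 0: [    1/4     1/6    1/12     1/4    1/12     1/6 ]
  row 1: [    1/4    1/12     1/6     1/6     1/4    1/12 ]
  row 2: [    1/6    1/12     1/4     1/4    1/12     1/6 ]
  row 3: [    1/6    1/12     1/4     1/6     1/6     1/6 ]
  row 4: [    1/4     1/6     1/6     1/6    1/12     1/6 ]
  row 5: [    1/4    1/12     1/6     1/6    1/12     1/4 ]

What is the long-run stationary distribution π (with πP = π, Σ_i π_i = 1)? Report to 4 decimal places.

π = [0.2183, 0.1114, 0.1801, 0.1999, 0.1186, 0.1717]

Balance equations π_j = Σ_i π_i·P[i][j]:
  π_0 = 1/4·π_0 + 1/4·π_1 + 1/6·π_2 + 1/6·π_3 + 1/4·π_4 + 1/4·π_5
  π_1 = 1/6·π_0 + 1/12·π_1 + 1/12·π_2 + 1/12·π_3 + 1/6·π_4 + 1/12·π_5
  π_2 = 1/12·π_0 + 1/6·π_1 + 1/4·π_2 + 1/4·π_3 + 1/6·π_4 + 1/6·π_5
  π_3 = 1/4·π_0 + 1/6·π_1 + 1/4·π_2 + 1/6·π_3 + 1/6·π_4 + 1/6·π_5
  π_4 = 1/12·π_0 + 1/4·π_1 + 1/12·π_2 + 1/6·π_3 + 1/12·π_4 + 1/12·π_5
  normalize: π_0 + π_1 + π_2 + π_3 + π_4 + π_5 = 1
Solving the linear system gives exactly π = [343/1571, 24853/223082, 283/1571, 314/1571, 13224/111541, 38301/223082].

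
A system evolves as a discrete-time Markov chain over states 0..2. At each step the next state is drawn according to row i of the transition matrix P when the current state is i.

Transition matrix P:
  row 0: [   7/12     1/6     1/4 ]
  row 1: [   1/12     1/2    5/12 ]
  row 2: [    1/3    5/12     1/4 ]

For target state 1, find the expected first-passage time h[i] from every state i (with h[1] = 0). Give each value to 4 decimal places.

First-step conditioning: h[1] = 0; for i ≠ 1, h[i] = 1 + Σ_k P[i][k]·h[k].
  h[0] = 1 + 7/12·h[0] + 1/4·h[2]
  h[2] = 1 + 1/3·h[0] + 1/4·h[2]
Solving the 2×2 linear system over states ≠ 1 gives exactly h = [48/11, 0, 36/11] (h[1] = 0 is the target).

h = [4.3636, 0.0000, 3.2727]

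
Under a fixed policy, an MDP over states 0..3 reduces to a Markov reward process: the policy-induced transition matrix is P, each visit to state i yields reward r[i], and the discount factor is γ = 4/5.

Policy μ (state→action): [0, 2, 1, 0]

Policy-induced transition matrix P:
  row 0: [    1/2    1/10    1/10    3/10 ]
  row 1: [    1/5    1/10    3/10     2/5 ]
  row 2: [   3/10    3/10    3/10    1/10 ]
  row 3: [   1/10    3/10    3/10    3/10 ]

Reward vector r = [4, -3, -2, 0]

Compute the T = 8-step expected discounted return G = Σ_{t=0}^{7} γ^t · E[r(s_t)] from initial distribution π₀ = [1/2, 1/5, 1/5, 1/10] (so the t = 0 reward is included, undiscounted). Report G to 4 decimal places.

t=0: π = [0.5000, 0.2000, 0.2000, 0.1000], E[r] = 1.0000, γ^t·E[r] = 1.000000, running G = 1.000000
t=1: π = [0.3600, 0.1600, 0.2000, 0.2800], E[r] = 0.5600, γ^t·E[r] = 0.448000, running G = 1.448000
t=2: π = [0.3000, 0.1960, 0.2280, 0.2760], E[r] = 0.1560, γ^t·E[r] = 0.099840, running G = 1.547840
t=3: π = [0.2852, 0.2008, 0.2400, 0.2740], E[r] = 0.0584, γ^t·E[r] = 0.029901, running G = 1.577741
t=4: π = [0.2822, 0.2028, 0.2430, 0.2721], E[r] = 0.0343, γ^t·E[r] = 0.014057, running G = 1.591798
t=5: π = [0.2817, 0.2030, 0.2436, 0.2717], E[r] = 0.0308, γ^t·E[r] = 0.010087, running G = 1.601886
t=6: π = [0.2817, 0.2031, 0.2437, 0.2716], E[r] = 0.0304, γ^t·E[r] = 0.007963, running G = 1.609848
t=7: π = [0.2817, 0.2030, 0.2437, 0.2716], E[r] = 0.0304, γ^t·E[r] = 0.006379, running G = 1.616227

G = 1.6162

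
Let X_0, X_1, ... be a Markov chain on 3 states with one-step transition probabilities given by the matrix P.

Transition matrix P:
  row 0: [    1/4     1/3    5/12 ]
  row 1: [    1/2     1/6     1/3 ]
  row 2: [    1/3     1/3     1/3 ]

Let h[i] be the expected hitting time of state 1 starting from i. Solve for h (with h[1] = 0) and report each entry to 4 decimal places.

h = [3.0000, 0.0000, 3.0000]

First-step conditioning: h[1] = 0; for i ≠ 1, h[i] = 1 + Σ_k P[i][k]·h[k].
  h[0] = 1 + 1/4·h[0] + 5/12·h[2]
  h[2] = 1 + 1/3·h[0] + 1/3·h[2]
Solving the 2×2 linear system over states ≠ 1 gives exactly h = [3, 0, 3] (h[1] = 0 is the target).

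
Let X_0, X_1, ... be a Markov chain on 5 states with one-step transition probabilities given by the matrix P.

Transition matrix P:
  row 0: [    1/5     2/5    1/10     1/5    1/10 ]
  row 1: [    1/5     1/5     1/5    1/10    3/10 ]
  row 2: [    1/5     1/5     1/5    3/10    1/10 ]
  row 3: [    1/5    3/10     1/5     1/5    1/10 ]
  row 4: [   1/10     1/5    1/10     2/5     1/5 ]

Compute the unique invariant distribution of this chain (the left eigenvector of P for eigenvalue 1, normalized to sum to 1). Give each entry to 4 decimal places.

Balance equations π_j = Σ_i π_i·P[i][j]:
  π_0 = 1/5·π_0 + 1/5·π_1 + 1/5·π_2 + 1/5·π_3 + 1/10·π_4
  π_1 = 2/5·π_0 + 1/5·π_1 + 1/5·π_2 + 3/10·π_3 + 1/5·π_4
  π_2 = 1/10·π_0 + 1/5·π_1 + 1/5·π_2 + 1/5·π_3 + 1/10·π_4
  π_3 = 1/5·π_0 + 1/10·π_1 + 3/10·π_2 + 1/5·π_3 + 2/5·π_4
  normalize: π_0 + π_1 + π_2 + π_3 + π_4 = 1
Solving the linear system gives exactly π = [925/5051, 2617/10102, 1665/10102, 1133/5051, 852/5051].

π = [0.1831, 0.2591, 0.1648, 0.2243, 0.1687]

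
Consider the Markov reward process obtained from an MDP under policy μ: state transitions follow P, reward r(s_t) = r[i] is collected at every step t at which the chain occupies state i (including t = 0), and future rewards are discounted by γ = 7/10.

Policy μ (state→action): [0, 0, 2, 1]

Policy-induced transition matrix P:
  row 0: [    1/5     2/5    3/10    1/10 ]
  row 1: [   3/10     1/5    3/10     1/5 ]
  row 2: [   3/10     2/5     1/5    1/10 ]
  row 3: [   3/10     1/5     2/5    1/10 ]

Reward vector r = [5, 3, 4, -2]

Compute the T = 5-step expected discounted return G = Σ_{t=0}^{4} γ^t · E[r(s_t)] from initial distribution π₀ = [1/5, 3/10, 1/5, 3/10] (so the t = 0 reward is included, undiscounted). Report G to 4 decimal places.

G = 7.7651

t=0: π = [0.2000, 0.3000, 0.2000, 0.3000], E[r] = 2.1000, γ^t·E[r] = 2.100000, running G = 2.100000
t=1: π = [0.2800, 0.2800, 0.3100, 0.1300], E[r] = 3.2200, γ^t·E[r] = 2.254000, running G = 4.354000
t=2: π = [0.2720, 0.3180, 0.2820, 0.1280], E[r] = 3.1860, γ^t·E[r] = 1.561140, running G = 5.915140
t=3: π = [0.2728, 0.3108, 0.2846, 0.1318], E[r] = 3.1712, γ^t·E[r] = 1.087722, running G = 7.002862
t=4: π = [0.2727, 0.3115, 0.2847, 0.1311], E[r] = 3.1748, γ^t·E[r] = 0.762260, running G = 7.765121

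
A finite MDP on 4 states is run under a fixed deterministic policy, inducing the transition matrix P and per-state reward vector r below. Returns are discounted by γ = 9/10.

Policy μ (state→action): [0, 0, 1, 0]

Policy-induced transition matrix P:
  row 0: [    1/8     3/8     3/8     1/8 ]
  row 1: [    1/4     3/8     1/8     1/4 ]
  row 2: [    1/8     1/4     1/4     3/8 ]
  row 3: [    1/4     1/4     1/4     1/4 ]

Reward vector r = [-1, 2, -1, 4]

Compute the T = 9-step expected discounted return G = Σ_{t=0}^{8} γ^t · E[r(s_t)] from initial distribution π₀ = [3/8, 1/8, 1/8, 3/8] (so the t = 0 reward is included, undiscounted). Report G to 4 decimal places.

t=0: π = [0.3750, 0.1250, 0.1250, 0.3750], E[r] = 1.2500, γ^t·E[r] = 1.250000, running G = 1.250000
t=1: π = [0.1875, 0.3125, 0.2813, 0.2188], E[r] = 1.0313, γ^t·E[r] = 0.928125, running G = 2.178125
t=2: π = [0.1914, 0.3125, 0.2344, 0.2617], E[r] = 1.2461, γ^t·E[r] = 1.009336, running G = 3.187461
t=3: π = [0.1968, 0.3130, 0.2349, 0.2554], E[r] = 1.2158, γ^t·E[r] = 0.886333, running G = 4.073794
t=4: π = [0.1960, 0.3137, 0.2355, 0.2548], E[r] = 1.2150, γ^t·E[r] = 0.797139, running G = 4.870933
t=5: π = [0.1961, 0.3137, 0.2353, 0.2549], E[r] = 1.2158, γ^t·E[r] = 0.717921, running G = 5.588854
t=6: π = [0.1961, 0.3137, 0.2353, 0.2549], E[r] = 1.2157, γ^t·E[r] = 0.646066, running G = 6.234920
t=7: π = [0.1961, 0.3137, 0.2353, 0.2549], E[r] = 1.2157, γ^t·E[r] = 0.581458, running G = 6.816377
t=8: π = [0.1961, 0.3137, 0.2353, 0.2549], E[r] = 1.2157, γ^t·E[r] = 0.523313, running G = 7.339690

G = 7.3397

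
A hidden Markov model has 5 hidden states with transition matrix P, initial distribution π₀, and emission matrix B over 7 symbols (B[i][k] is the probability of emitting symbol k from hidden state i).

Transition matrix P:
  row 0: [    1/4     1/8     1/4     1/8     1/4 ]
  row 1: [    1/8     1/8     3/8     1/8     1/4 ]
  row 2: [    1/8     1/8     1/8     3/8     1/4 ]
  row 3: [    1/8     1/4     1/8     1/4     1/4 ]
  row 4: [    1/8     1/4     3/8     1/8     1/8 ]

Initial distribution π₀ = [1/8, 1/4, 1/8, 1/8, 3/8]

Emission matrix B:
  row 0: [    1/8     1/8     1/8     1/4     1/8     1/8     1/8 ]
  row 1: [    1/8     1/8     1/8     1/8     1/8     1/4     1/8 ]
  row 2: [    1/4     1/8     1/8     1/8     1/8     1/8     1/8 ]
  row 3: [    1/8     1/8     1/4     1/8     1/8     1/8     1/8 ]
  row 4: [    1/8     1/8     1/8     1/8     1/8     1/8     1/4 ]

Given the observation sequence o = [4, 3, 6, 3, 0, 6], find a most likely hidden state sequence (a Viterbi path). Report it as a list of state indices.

path = [4, 2, 4, 1, 2, 4]

t=0: δ = [1.562e-02, 3.125e-02, 1.562e-02, 1.562e-02, 4.688e-02]  (obs o_0=4)
t=1: δ = [1.465e-03, 1.465e-03, 2.197e-03, 7.324e-04, 9.766e-04]  ψ = [4, 4, 4, 2, 1]  (obs o_1=3)
t=2: δ = [4.578e-05, 3.433e-05, 6.866e-05, 1.030e-04, 1.373e-04]  ψ = [0, 2, 1, 2, 2]  (obs o_2=6)
t=3: δ = [4.292e-06, 4.292e-06, 6.437e-06, 3.219e-06, 3.219e-06]  ψ = [4, 4, 4, 2, 3]  (obs o_3=3)
t=4: δ = [1.341e-07, 1.006e-07, 4.023e-07, 3.017e-07, 2.012e-07]  ψ = [0, 2, 1, 2, 2]  (obs o_4=0)
t=5: δ = [6.286e-09, 9.430e-09, 9.430e-09, 1.886e-08, 2.515e-08]  ψ = [2, 3, 4, 2, 2]  (obs o_5=6)
backtrack: best end state = 4; path = [4, 2, 4, 1, 2, 4]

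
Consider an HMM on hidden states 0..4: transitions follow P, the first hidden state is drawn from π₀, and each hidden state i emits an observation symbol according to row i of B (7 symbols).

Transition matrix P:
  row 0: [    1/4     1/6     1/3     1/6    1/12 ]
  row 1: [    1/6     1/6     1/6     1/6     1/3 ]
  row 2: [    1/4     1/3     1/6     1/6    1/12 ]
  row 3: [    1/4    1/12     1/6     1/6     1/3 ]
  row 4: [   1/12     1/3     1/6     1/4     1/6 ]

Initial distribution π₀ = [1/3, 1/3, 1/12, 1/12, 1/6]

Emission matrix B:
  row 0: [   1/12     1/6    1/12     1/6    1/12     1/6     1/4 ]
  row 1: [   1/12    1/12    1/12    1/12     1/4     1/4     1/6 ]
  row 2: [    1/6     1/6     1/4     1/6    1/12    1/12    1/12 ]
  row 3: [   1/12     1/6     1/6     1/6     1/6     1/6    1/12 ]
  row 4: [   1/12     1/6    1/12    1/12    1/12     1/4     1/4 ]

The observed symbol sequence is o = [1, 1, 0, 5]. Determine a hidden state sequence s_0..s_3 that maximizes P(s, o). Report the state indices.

t=0: δ = [5.556e-02, 2.778e-02, 1.389e-02, 1.389e-02, 2.778e-02]  (obs o_0=1)
t=1: δ = [2.315e-03, 7.716e-04, 3.086e-03, 1.543e-03, 1.543e-03]  ψ = [0, 0, 0, 0, 1]  (obs o_1=1)
t=2: δ = [6.430e-05, 8.573e-05, 1.286e-04, 4.287e-05, 4.287e-05]  ψ = [2, 2, 0, 2, 3]  (obs o_2=0)
t=3: δ = [5.358e-06, 1.072e-05, 1.786e-06, 3.572e-06, 7.144e-06]  ψ = [2, 2, 0, 2, 1]  (obs o_3=5)
backtrack: best end state = 1; path = [0, 0, 2, 1]

path = [0, 0, 2, 1]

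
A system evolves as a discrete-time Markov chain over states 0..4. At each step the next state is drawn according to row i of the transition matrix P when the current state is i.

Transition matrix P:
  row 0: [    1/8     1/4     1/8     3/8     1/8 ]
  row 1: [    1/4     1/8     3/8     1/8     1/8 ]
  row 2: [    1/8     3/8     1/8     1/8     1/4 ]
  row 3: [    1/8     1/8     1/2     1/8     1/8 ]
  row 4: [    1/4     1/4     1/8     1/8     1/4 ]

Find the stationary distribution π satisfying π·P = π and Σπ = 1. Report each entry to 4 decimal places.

π = [0.1761, 0.2308, 0.2461, 0.1690, 0.1780]

Balance equations π_j = Σ_i π_i·P[i][j]:
  π_0 = 1/8·π_0 + 1/4·π_1 + 1/8·π_2 + 1/8·π_3 + 1/4·π_4
  π_1 = 1/4·π_0 + 1/8·π_1 + 3/8·π_2 + 1/8·π_3 + 1/4·π_4
  π_2 = 1/8·π_0 + 3/8·π_1 + 1/8·π_2 + 1/2·π_3 + 1/8·π_4
  π_3 = 3/8·π_0 + 1/8·π_1 + 1/8·π_2 + 1/8·π_3 + 1/8·π_4
  normalize: π_0 + π_1 + π_2 + π_3 + π_4 = 1
Solving the linear system gives exactly π = [921/5230, 1207/5230, 1287/5230, 442/2615, 931/5230].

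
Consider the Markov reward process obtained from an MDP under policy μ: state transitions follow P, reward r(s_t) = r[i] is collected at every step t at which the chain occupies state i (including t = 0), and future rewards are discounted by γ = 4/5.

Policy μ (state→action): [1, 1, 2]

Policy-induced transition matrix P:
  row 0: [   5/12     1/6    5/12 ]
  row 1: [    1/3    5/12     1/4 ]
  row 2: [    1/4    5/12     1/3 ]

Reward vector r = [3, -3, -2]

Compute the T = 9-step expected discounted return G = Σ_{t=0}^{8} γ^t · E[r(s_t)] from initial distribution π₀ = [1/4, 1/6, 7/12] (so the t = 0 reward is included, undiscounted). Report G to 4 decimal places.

t=0: π = [0.2500, 0.1667, 0.5833], E[r] = -0.9167, γ^t·E[r] = -0.916667, running G = -0.916667
t=1: π = [0.3056, 0.3542, 0.3403], E[r] = -0.8264, γ^t·E[r] = -0.661111, running G = -1.577778
t=2: π = [0.3304, 0.3403, 0.3293], E[r] = -0.6881, γ^t·E[r] = -0.440370, running G = -2.018148
t=3: π = [0.3334, 0.3341, 0.3325], E[r] = -0.6669, γ^t·E[r] = -0.341457, running G = -2.359605
t=4: π = [0.3334, 0.3333, 0.3333], E[r] = -0.6663, γ^t·E[r] = -0.272900, running G = -2.632505
t=5: π = [0.3333, 0.3333, 0.3333], E[r] = -0.6666, γ^t·E[r] = -0.218430, running G = -2.850935
t=6: π = [0.3333, 0.3333, 0.3333], E[r] = -0.6667, γ^t·E[r] = -0.174762, running G = -3.025697
t=7: π = [0.3333, 0.3333, 0.3333], E[r] = -0.6667, γ^t·E[r] = -0.139810, running G = -3.165507
t=8: π = [0.3333, 0.3333, 0.3333], E[r] = -0.6667, γ^t·E[r] = -0.111848, running G = -3.277355

G = -3.2774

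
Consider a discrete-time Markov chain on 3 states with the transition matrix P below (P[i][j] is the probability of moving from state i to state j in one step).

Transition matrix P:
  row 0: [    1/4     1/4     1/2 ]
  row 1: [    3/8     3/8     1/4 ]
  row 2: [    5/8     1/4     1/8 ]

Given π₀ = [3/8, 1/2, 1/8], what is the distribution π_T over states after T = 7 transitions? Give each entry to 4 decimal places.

t=0: π = [0.3750, 0.5000, 0.1250]
t=1: π = [0.3594, 0.3125, 0.3281]
t=2: π = [0.4121, 0.2891, 0.2988]
t=3: π = [0.3982, 0.2861, 0.3157]
t=4: π = [0.4041, 0.2858, 0.3101]
t=5: π = [0.4020, 0.2857, 0.3123]
t=6: π = [0.4028, 0.2857, 0.3115]
t=7: π = [0.4025, 0.2857, 0.3118]

π = [0.4025, 0.2857, 0.3118]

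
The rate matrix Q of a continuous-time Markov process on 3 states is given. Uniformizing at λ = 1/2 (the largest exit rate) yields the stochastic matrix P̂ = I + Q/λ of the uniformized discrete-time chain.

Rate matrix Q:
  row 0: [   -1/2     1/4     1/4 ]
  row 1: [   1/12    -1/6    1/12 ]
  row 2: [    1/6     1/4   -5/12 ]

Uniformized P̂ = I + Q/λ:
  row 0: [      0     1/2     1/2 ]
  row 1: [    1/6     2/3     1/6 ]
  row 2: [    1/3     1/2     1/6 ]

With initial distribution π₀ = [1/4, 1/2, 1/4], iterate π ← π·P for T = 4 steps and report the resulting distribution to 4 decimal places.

π = [0.1755, 0.5999, 0.2245]

t=0: π = [0.2500, 0.5000, 0.2500]
t=1: π = [0.1667, 0.5833, 0.2500]
t=2: π = [0.1806, 0.5972, 0.2222]
t=3: π = [0.1736, 0.5995, 0.2269]
t=4: π = [0.1755, 0.5999, 0.2245]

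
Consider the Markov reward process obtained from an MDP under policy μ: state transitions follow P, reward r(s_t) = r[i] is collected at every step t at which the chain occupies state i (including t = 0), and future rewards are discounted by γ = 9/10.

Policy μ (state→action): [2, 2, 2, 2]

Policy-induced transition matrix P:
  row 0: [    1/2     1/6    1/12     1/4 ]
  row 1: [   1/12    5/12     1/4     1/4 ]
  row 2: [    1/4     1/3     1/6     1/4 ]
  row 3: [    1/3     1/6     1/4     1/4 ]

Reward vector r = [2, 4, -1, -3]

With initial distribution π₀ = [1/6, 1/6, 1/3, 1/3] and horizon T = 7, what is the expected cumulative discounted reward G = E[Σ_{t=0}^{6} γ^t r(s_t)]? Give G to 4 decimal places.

t=0: π = [0.1667, 0.1667, 0.3333, 0.3333], E[r] = -0.3333, γ^t·E[r] = -0.333333, running G = -0.333333
t=1: π = [0.2917, 0.2639, 0.1944, 0.2500], E[r] = 0.6944, γ^t·E[r] = 0.625000, running G = 0.291667
t=2: π = [0.2998, 0.2650, 0.1852, 0.2500], E[r] = 0.7245, γ^t·E[r] = 0.586875, running G = 0.878542
t=3: π = [0.3016, 0.2638, 0.1846, 0.2500], E[r] = 0.7238, γ^t·E[r] = 0.527625, running G = 1.406167
t=4: π = [0.3023, 0.2634, 0.1843, 0.2500], E[r] = 0.7237, γ^t·E[r] = 0.474831, running G = 1.880998
t=5: π = [0.3025, 0.2632, 0.1843, 0.2500], E[r] = 0.7237, γ^t·E[r] = 0.427335, running G = 2.308333
t=6: π = [0.3026, 0.2632, 0.1842, 0.2500], E[r] = 0.7237, γ^t·E[r] = 0.384598, running G = 2.692930

G = 2.6929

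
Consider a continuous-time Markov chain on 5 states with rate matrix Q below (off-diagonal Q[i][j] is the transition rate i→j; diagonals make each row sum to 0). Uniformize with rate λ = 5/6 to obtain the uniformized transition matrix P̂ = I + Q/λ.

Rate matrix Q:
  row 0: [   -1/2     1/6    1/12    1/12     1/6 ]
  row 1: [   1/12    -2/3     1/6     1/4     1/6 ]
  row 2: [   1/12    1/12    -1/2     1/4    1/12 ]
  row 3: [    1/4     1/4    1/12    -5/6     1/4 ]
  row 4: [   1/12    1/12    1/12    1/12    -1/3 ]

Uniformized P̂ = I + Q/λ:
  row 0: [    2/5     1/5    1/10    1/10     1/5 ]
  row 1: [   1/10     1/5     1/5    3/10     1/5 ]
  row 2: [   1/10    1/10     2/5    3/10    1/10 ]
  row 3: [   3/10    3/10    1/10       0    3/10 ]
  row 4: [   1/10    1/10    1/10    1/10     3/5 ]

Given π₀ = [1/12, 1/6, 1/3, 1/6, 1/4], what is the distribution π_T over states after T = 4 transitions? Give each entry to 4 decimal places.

π = [0.1868, 0.1662, 0.1680, 0.1521, 0.3269]

t=0: π = [0.0833, 0.1667, 0.3333, 0.1667, 0.2500]
t=1: π = [0.1583, 0.1583, 0.2167, 0.1833, 0.2833]
t=2: π = [0.1842, 0.1683, 0.1808, 0.1567, 0.3100]
t=3: π = [0.1866, 0.1666, 0.1711, 0.1542, 0.3216]
t=4: π = [0.1868, 0.1662, 0.1680, 0.1521, 0.3269]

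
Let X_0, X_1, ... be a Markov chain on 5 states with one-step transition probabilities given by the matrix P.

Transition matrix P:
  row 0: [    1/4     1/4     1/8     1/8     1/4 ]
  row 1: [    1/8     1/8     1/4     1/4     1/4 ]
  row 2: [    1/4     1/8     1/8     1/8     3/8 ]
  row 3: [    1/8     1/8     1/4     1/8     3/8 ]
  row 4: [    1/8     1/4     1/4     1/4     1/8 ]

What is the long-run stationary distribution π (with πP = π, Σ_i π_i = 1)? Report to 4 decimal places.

Balance equations π_j = Σ_i π_i·P[i][j]:
  π_0 = 1/4·π_0 + 1/8·π_1 + 1/4·π_2 + 1/8·π_3 + 1/8·π_4
  π_1 = 1/4·π_0 + 1/8·π_1 + 1/8·π_2 + 1/8·π_3 + 1/4·π_4
  π_2 = 1/8·π_0 + 1/4·π_1 + 1/8·π_2 + 1/4·π_3 + 1/4·π_4
  π_3 = 1/8·π_0 + 1/4·π_1 + 1/8·π_2 + 1/8·π_3 + 1/4·π_4
  normalize: π_0 + π_1 + π_2 + π_3 + π_4 = 1
Solving the linear system gives exactly π = [11/64, 931/5184, 13/64, 13/72, 1373/5184].

π = [0.1719, 0.1796, 0.2031, 0.1806, 0.2649]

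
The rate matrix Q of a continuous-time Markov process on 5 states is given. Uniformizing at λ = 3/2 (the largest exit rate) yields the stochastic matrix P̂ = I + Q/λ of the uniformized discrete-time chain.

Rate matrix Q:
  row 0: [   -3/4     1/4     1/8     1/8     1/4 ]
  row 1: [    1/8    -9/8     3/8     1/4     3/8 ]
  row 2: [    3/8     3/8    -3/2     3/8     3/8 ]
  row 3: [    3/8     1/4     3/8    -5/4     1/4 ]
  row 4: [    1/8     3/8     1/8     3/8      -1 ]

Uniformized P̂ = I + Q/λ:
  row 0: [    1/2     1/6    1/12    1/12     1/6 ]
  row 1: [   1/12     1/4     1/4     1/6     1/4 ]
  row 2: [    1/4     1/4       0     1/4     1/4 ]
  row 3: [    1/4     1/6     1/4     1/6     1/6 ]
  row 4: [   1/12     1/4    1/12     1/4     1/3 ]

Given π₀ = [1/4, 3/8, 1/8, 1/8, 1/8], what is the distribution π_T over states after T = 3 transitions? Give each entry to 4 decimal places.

t=0: π = [0.2500, 0.3750, 0.1250, 0.1250, 0.1250]
t=1: π = [0.2292, 0.2188, 0.1563, 0.1667, 0.2292]
t=2: π = [0.2326, 0.2170, 0.1345, 0.1797, 0.2361]
t=3: π = [0.2326, 0.2156, 0.1382, 0.1782, 0.2353]

π = [0.2326, 0.2156, 0.1382, 0.1782, 0.2353]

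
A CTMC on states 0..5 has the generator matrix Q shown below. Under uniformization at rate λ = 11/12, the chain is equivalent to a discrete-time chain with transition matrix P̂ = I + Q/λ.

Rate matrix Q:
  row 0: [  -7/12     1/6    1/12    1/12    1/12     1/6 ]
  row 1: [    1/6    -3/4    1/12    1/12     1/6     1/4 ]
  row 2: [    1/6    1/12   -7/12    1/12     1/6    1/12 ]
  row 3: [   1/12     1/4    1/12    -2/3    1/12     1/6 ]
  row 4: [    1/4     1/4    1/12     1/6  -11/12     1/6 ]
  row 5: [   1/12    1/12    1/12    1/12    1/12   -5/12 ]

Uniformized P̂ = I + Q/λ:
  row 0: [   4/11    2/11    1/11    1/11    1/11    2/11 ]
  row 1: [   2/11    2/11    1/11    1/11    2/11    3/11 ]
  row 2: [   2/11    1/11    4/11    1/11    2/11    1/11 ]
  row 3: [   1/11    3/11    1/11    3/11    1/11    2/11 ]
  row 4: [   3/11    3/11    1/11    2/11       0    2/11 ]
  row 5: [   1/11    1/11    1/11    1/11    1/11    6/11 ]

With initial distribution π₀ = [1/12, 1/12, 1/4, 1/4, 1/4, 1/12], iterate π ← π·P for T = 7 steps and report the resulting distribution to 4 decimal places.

t=0: π = [0.0833, 0.0833, 0.2500, 0.2500, 0.2500, 0.0833]
t=1: π = [0.1894, 0.1970, 0.1591, 0.1591, 0.0985, 0.1970]
t=2: π = [0.1928, 0.1729, 0.1343, 0.1288, 0.1143, 0.2569]
t=3: π = [0.1922, 0.1684, 0.1275, 0.1247, 0.1084, 0.2787]
t=4: π = [0.1899, 0.1661, 0.1257, 0.1234, 0.1080, 0.2869]
t=5: π = [0.1889, 0.1653, 0.1252, 0.1232, 0.1076, 0.2898]
t=6: π = [0.1884, 0.1651, 0.1251, 0.1231, 0.1075, 0.2909]
t=7: π = [0.1882, 0.1650, 0.1250, 0.1231, 0.1075, 0.2912]

π = [0.1882, 0.1650, 0.1250, 0.1231, 0.1075, 0.2912]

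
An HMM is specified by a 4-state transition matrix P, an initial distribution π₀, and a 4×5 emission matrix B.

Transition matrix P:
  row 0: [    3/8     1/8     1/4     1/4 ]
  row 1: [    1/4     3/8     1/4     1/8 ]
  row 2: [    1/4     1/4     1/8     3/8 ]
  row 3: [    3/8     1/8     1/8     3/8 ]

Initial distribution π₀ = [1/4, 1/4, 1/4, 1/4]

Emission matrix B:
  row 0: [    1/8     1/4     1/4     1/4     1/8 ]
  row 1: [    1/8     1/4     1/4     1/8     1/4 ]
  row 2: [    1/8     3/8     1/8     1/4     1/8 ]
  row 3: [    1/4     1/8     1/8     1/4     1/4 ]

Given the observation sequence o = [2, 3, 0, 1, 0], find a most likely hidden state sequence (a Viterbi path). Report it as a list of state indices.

t=0: δ = [6.250e-02, 6.250e-02, 3.125e-02, 3.125e-02]  (obs o_0=2)
t=1: δ = [5.859e-03, 2.930e-03, 3.906e-03, 3.906e-03]  ψ = [0, 1, 0, 0]  (obs o_1=3)
t=2: δ = [2.747e-04, 1.373e-04, 1.831e-04, 3.662e-04]  ψ = [0, 1, 0, 0]  (obs o_2=0)
t=3: δ = [3.433e-05, 1.287e-05, 2.575e-05, 1.717e-05]  ψ = [3, 1, 0, 3]  (obs o_3=1)
t=4: δ = [1.609e-06, 8.047e-07, 1.073e-06, 2.414e-06]  ψ = [0, 2, 0, 2]  (obs o_4=0)
backtrack: best end state = 3; path = [0, 0, 0, 2, 3]

path = [0, 0, 0, 2, 3]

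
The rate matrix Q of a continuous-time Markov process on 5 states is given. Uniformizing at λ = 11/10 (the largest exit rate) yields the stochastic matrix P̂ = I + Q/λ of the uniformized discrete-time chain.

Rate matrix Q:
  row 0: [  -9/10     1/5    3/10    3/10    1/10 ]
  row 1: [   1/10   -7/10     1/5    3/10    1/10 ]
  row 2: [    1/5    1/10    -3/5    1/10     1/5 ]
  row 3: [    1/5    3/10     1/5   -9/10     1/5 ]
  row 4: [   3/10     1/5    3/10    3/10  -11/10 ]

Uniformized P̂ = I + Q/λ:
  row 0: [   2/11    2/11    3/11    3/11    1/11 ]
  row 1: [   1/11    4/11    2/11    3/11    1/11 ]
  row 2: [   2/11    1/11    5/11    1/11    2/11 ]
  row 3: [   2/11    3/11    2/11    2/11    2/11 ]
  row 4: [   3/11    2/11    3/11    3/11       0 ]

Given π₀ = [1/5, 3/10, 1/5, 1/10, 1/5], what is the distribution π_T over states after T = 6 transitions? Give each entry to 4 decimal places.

t=0: π = [0.2000, 0.3000, 0.2000, 0.1000, 0.2000]
t=1: π = [0.1727, 0.2273, 0.2727, 0.2273, 0.1000]
t=2: π = [0.1702, 0.2190, 0.2810, 0.2025, 0.1273]
t=3: π = [0.1735, 0.2145, 0.2855, 0.2032, 0.1233]
t=4: π = [0.1735, 0.2133, 0.2867, 0.2023, 0.1241]
t=5: π = [0.1737, 0.2129, 0.2871, 0.2022, 0.1241]
t=6: π = [0.1737, 0.2128, 0.2872, 0.2022, 0.1241]

π = [0.1737, 0.2128, 0.2872, 0.2022, 0.1241]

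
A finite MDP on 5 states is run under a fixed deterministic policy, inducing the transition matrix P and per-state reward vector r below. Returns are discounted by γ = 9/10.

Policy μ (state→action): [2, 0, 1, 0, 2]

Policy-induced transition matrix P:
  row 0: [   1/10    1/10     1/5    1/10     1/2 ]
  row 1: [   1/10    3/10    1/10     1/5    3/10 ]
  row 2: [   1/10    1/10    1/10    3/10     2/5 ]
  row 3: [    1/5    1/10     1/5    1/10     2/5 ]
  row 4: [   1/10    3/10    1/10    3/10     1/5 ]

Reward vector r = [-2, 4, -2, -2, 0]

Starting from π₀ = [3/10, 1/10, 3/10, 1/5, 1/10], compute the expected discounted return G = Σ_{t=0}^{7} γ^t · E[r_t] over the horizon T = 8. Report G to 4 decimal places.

t=0: π = [0.3000, 0.1000, 0.3000, 0.2000, 0.1000], E[r] = -1.2000, γ^t·E[r] = -1.200000, running G = -1.200000
t=1: π = [0.1200, 0.1400, 0.1500, 0.1900, 0.4000], E[r] = -0.3600, γ^t·E[r] = -0.324000, running G = -1.524000
t=2: π = [0.1190, 0.2080, 0.1310, 0.2240, 0.3180], E[r] = -0.1160, γ^t·E[r] = -0.093960, running G = -1.617960
t=3: π = [0.1224, 0.2052, 0.1343, 0.2106, 0.3275], E[r] = -0.1138, γ^t·E[r] = -0.082960, running G = -1.700920
t=4: π = [0.1211, 0.2065, 0.1333, 0.2129, 0.3262], E[r] = -0.1083, γ^t·E[r] = -0.071069, running G = -1.771989
t=5: π = [0.1213, 0.2066, 0.1334, 0.2126, 0.3262], E[r] = -0.1083, γ^t·E[r] = -0.063934, running G = -1.835922
t=6: π = [0.1213, 0.2066, 0.1334, 0.2126, 0.3262], E[r] = -0.1082, γ^t·E[r] = -0.057515, running G = -1.893437
t=7: π = [0.1213, 0.2066, 0.1334, 0.2126, 0.3262], E[r] = -0.1082, γ^t·E[r] = -0.051757, running G = -1.945194

G = -1.9452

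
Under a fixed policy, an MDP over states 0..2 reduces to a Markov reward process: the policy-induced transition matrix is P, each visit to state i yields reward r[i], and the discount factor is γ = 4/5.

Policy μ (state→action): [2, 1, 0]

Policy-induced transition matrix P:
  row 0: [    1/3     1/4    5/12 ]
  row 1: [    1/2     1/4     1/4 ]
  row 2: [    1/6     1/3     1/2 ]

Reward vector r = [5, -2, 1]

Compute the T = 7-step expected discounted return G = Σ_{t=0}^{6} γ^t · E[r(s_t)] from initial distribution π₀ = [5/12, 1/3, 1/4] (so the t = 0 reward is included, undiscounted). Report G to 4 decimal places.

t=0: π = [0.4167, 0.3333, 0.2500], E[r] = 1.6667, γ^t·E[r] = 1.666667, running G = 1.666667
t=1: π = [0.3472, 0.2708, 0.3819], E[r] = 1.5764, γ^t·E[r] = 1.261111, running G = 2.927778
t=2: π = [0.3148, 0.2818, 0.4034], E[r] = 1.4138, γ^t·E[r] = 0.904815, running G = 3.832593
t=3: π = [0.3131, 0.2836, 0.4033], E[r] = 1.4015, γ^t·E[r] = 0.717556, running G = 4.550148
t=4: π = [0.3134, 0.2836, 0.4030], E[r] = 1.4027, γ^t·E[r] = 0.574550, running G = 5.124698
t=5: π = [0.3134, 0.2836, 0.4030], E[r] = 1.4030, γ^t·E[r] = 0.459729, running G = 5.584427
t=6: π = [0.3134, 0.2836, 0.4030], E[r] = 1.4030, γ^t·E[r] = 0.367785, running G = 5.952213

G = 5.9522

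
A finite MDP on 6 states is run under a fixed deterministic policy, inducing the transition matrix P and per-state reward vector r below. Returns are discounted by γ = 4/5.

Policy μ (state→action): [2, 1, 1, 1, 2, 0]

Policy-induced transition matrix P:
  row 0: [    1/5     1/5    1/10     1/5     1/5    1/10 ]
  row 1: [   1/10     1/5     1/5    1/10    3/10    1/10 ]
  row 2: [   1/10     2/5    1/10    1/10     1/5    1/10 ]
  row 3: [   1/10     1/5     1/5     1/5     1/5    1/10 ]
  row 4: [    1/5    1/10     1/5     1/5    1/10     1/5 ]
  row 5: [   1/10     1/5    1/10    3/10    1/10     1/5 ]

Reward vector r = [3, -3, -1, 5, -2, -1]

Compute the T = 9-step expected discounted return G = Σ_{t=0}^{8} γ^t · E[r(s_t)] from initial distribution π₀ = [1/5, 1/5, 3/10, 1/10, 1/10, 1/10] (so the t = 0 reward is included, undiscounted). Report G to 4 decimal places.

G = -0.3540

t=0: π = [0.2000, 0.2000, 0.3000, 0.1000, 0.1000, 0.1000], E[r] = -0.1000, γ^t·E[r] = -0.100000, running G = -0.100000
t=1: π = [0.1300, 0.2500, 0.1400, 0.1600, 0.2000, 0.1200], E[r] = -0.2200, γ^t·E[r] = -0.176000, running G = -0.276000
t=2: π = [0.1330, 0.2080, 0.1610, 0.1730, 0.1930, 0.1320], E[r] = -0.0390, γ^t·E[r] = -0.024960, running G = -0.300960
t=3: π = [0.1326, 0.2129, 0.1574, 0.1763, 0.1883, 0.1325], E[r] = -0.0259, γ^t·E[r] = -0.013261, running G = -0.314221
t=4: π = [0.1321, 0.2127, 0.1578, 0.1762, 0.1892, 0.1321], E[r] = -0.0288, γ^t·E[r] = -0.011809, running G = -0.326030
t=5: π = [0.1321, 0.2126, 0.1578, 0.1762, 0.1891, 0.1321], E[r] = -0.0289, γ^t·E[r] = -0.009459, running G = -0.335488
t=6: π = [0.1321, 0.2126, 0.1578, 0.1762, 0.1891, 0.1321], E[r] = -0.0289, γ^t·E[r] = -0.007579, running G = -0.343067
t=7: π = [0.1321, 0.2126, 0.1578, 0.1762, 0.1891, 0.1321], E[r] = -0.0289, γ^t·E[r] = -0.006063, running G = -0.349131
t=8: π = [0.1321, 0.2126, 0.1578, 0.1762, 0.1891, 0.1321], E[r] = -0.0289, γ^t·E[r] = -0.004850, running G = -0.353981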